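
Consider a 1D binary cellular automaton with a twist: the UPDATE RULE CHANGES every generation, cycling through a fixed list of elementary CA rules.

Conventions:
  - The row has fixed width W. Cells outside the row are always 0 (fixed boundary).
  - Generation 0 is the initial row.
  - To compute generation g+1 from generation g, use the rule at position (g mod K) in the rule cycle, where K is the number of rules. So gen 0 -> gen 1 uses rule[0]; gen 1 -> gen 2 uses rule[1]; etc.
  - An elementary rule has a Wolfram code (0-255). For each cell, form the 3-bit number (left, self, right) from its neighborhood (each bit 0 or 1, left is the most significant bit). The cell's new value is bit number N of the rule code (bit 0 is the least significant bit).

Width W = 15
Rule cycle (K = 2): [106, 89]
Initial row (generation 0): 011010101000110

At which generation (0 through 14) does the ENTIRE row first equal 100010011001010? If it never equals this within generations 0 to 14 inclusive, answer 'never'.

Answer: 9

Derivation:
Gen 0: 011010101000110
Gen 1 (rule 106): 111101010001110
Gen 2 (rule 89): 100100001101011
Gen 3 (rule 106): 001000011110111
Gen 4 (rule 89): 100111010010101
Gen 5 (rule 106): 001101100101010
Gen 6 (rule 89): 101101110000001
Gen 7 (rule 106): 011111010000010
Gen 8 (rule 89): 010001001111001
Gen 9 (rule 106): 100010011001010
Gen 10 (rule 89): 011001011100001
Gen 11 (rule 106): 111010110100010
Gen 12 (rule 89): 101000110011001
Gen 13 (rule 106): 010001110111010
Gen 14 (rule 89): 001101010101001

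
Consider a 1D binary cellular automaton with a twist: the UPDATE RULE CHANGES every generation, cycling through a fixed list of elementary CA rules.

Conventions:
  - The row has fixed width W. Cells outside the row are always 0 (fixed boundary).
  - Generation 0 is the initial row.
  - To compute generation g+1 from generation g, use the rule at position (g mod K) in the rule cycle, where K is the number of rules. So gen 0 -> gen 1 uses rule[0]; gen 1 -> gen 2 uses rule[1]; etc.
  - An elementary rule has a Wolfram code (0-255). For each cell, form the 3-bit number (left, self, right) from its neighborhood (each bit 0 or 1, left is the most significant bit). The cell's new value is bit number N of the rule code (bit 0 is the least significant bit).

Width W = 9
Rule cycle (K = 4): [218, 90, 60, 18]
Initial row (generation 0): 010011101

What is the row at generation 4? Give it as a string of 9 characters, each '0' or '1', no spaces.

Answer: 010011000

Derivation:
Gen 0: 010011101
Gen 1 (rule 218): 101111100
Gen 2 (rule 90): 001000110
Gen 3 (rule 60): 001100101
Gen 4 (rule 18): 010011000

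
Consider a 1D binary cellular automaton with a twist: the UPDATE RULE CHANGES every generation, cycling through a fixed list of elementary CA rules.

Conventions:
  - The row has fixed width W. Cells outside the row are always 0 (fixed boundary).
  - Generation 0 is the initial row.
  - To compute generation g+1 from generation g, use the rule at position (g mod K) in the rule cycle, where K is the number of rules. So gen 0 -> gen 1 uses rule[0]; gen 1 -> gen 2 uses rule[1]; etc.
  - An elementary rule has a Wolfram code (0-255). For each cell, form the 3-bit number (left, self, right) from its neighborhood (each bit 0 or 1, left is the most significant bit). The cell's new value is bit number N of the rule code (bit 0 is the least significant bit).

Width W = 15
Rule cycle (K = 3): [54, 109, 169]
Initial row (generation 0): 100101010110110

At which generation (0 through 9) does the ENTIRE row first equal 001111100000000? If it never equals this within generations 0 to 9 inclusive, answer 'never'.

Gen 0: 100101010110110
Gen 1 (rule 54): 111111111001001
Gen 2 (rule 109): 100000001001001
Gen 3 (rule 169): 001111100000000
Gen 4 (rule 54): 010000010000000
Gen 5 (rule 109): 010111010111111
Gen 6 (rule 169): 001110101111110
Gen 7 (rule 54): 010001110000001
Gen 8 (rule 109): 010101010111101
Gen 9 (rule 169): 001010101111010

Answer: 3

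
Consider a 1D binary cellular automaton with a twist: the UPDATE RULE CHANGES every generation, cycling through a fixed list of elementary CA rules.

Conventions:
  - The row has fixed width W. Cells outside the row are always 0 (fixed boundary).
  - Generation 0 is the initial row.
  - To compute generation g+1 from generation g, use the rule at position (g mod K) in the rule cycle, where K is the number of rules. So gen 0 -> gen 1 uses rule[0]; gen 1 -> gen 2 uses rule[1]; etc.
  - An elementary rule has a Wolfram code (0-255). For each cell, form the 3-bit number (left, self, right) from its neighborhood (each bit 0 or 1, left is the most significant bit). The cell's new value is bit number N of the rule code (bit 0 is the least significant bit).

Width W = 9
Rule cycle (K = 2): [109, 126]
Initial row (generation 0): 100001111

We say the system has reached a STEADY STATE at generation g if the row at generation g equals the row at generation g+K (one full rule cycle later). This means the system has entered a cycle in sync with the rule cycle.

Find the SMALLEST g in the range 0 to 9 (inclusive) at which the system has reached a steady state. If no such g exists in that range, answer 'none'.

Answer: 6

Derivation:
Gen 0: 100001111
Gen 1 (rule 109): 101101001
Gen 2 (rule 126): 111111111
Gen 3 (rule 109): 100000001
Gen 4 (rule 126): 110000011
Gen 5 (rule 109): 110111011
Gen 6 (rule 126): 111101111
Gen 7 (rule 109): 100111001
Gen 8 (rule 126): 111101111
Gen 9 (rule 109): 100111001
Gen 10 (rule 126): 111101111
Gen 11 (rule 109): 100111001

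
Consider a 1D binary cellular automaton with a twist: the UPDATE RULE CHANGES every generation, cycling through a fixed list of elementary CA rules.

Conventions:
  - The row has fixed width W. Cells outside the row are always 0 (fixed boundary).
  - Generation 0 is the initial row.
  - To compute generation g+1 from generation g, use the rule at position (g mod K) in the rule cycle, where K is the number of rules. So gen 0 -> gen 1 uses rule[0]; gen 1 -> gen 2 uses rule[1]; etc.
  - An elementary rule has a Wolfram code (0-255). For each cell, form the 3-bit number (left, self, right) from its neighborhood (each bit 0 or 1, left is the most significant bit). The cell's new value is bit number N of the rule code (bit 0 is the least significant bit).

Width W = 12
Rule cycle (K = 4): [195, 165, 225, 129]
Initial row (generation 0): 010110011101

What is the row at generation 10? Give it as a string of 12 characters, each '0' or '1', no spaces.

Answer: 101000110001

Derivation:
Gen 0: 010110011101
Gen 1 (rule 195): 100010101100
Gen 2 (rule 165): 101011110001
Gen 3 (rule 225): 010101110100
Gen 4 (rule 129): 000000100001
Gen 5 (rule 195): 111111001110
Gen 6 (rule 165): 011110000100
Gen 7 (rule 225): 001110110001
Gen 8 (rule 129): 100100000100
Gen 9 (rule 195): 001001111001
Gen 10 (rule 165): 101000110001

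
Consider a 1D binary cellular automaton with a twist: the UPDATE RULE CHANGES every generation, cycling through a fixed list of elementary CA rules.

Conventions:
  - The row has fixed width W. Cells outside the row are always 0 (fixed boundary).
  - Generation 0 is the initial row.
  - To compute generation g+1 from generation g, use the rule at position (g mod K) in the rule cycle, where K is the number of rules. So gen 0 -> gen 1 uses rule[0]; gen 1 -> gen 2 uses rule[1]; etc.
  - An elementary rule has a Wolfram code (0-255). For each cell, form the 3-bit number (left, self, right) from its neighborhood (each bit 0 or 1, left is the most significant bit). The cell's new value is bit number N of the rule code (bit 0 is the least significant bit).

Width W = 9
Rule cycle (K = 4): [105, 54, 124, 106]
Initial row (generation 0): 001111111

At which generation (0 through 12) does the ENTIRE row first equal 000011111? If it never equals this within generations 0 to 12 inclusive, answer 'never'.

Gen 0: 001111111
Gen 1 (rule 105): 101000001
Gen 2 (rule 54): 111100011
Gen 3 (rule 124): 100110011
Gen 4 (rule 106): 001110111
Gen 5 (rule 105): 101011101
Gen 6 (rule 54): 111100011
Gen 7 (rule 124): 100110011
Gen 8 (rule 106): 001110111
Gen 9 (rule 105): 101011101
Gen 10 (rule 54): 111100011
Gen 11 (rule 124): 100110011
Gen 12 (rule 106): 001110111

Answer: never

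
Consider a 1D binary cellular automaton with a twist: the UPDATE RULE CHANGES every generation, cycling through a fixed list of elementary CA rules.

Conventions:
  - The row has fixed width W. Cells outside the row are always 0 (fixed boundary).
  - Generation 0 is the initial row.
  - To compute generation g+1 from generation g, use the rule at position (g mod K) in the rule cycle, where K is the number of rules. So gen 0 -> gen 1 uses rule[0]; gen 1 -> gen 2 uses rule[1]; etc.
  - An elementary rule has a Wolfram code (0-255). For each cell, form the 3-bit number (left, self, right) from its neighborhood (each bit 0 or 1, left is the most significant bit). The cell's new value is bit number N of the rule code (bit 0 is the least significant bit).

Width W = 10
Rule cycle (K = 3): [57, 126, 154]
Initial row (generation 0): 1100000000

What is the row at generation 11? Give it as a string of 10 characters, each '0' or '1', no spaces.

Answer: 1111100011

Derivation:
Gen 0: 1100000000
Gen 1 (rule 57): 1011111111
Gen 2 (rule 126): 1110000001
Gen 3 (rule 154): 1101000010
Gen 4 (rule 57): 1010111001
Gen 5 (rule 126): 1111101111
Gen 6 (rule 154): 1111001110
Gen 7 (rule 57): 1000101001
Gen 8 (rule 126): 1101111111
Gen 9 (rule 154): 1001111110
Gen 10 (rule 57): 0101000001
Gen 11 (rule 126): 1111100011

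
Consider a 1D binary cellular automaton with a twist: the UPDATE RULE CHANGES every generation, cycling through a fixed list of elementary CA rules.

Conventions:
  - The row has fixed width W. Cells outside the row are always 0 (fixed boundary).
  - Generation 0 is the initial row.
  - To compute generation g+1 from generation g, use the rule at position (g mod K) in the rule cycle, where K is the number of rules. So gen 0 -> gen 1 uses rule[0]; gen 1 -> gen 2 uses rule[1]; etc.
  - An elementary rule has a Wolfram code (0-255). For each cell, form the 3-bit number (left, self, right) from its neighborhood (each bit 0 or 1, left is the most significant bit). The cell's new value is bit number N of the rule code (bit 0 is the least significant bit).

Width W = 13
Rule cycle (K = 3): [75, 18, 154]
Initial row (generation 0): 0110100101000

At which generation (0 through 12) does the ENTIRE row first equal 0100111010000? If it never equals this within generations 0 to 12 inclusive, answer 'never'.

Answer: never

Derivation:
Gen 0: 0110100101000
Gen 1 (rule 75): 1110001000011
Gen 2 (rule 18): 0001010100100
Gen 3 (rule 154): 0010000011010
Gen 4 (rule 75): 1100111111000
Gen 5 (rule 18): 0011000000100
Gen 6 (rule 154): 0110100001010
Gen 7 (rule 75): 1110001110000
Gen 8 (rule 18): 0001010001000
Gen 9 (rule 154): 0010001010100
Gen 10 (rule 75): 1100110000001
Gen 11 (rule 18): 0011001000010
Gen 12 (rule 154): 0110110100101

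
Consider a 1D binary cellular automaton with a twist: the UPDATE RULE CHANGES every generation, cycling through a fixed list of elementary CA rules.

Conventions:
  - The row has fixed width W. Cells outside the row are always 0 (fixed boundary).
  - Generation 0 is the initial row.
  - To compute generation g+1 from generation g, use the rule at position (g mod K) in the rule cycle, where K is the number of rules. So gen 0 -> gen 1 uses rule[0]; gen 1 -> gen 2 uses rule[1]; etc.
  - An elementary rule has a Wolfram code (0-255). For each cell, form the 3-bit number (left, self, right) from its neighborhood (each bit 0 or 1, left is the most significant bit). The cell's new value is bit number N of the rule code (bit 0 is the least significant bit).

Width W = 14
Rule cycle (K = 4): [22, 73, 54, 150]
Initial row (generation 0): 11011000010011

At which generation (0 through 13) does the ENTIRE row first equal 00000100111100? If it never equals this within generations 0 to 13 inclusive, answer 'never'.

Answer: 1

Derivation:
Gen 0: 11011000010011
Gen 1 (rule 22): 00000100111100
Gen 2 (rule 73): 11110000100101
Gen 3 (rule 54): 00001001111111
Gen 4 (rule 150): 00011110111110
Gen 5 (rule 22): 00100000000001
Gen 6 (rule 73): 10001111111100
Gen 7 (rule 54): 11010000000010
Gen 8 (rule 150): 00011000000111
Gen 9 (rule 22): 00100100001000
Gen 10 (rule 73): 10000001100011
Gen 11 (rule 54): 11000010010100
Gen 12 (rule 150): 00100111110110
Gen 13 (rule 22): 01111000000001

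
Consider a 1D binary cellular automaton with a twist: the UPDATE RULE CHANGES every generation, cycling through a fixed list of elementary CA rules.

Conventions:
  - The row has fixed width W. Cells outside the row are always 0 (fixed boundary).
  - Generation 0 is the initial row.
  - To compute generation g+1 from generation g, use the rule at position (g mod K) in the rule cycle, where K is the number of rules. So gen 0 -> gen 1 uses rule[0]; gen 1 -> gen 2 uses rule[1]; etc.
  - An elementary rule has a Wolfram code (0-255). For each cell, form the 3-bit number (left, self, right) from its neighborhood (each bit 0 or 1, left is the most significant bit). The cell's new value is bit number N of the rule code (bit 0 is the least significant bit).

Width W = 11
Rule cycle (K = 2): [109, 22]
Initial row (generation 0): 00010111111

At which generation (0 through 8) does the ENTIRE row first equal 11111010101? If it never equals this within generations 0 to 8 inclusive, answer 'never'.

Gen 0: 00010111111
Gen 1 (rule 109): 11011100001
Gen 2 (rule 22): 00000010011
Gen 3 (rule 109): 11111010011
Gen 4 (rule 22): 00000011100
Gen 5 (rule 109): 11111010101
Gen 6 (rule 22): 00000010101
Gen 7 (rule 109): 11111011111
Gen 8 (rule 22): 00000000000

Answer: 5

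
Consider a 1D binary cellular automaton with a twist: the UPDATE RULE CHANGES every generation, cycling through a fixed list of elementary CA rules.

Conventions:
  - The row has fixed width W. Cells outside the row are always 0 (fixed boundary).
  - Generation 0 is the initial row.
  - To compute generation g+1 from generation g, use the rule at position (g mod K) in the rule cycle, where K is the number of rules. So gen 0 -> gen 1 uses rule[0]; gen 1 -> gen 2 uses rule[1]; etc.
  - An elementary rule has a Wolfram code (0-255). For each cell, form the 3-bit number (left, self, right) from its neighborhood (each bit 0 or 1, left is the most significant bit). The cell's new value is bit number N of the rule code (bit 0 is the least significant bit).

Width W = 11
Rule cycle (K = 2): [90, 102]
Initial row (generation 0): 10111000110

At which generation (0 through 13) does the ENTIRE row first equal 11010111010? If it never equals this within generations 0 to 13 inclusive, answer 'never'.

Gen 0: 10111000110
Gen 1 (rule 90): 00101101111
Gen 2 (rule 102): 01110110001
Gen 3 (rule 90): 11010111010
Gen 4 (rule 102): 01111001110
Gen 5 (rule 90): 11001111011
Gen 6 (rule 102): 01010001101
Gen 7 (rule 90): 10001011100
Gen 8 (rule 102): 10011100100
Gen 9 (rule 90): 01110111010
Gen 10 (rule 102): 10011001110
Gen 11 (rule 90): 01111111011
Gen 12 (rule 102): 10000001101
Gen 13 (rule 90): 01000011100

Answer: 3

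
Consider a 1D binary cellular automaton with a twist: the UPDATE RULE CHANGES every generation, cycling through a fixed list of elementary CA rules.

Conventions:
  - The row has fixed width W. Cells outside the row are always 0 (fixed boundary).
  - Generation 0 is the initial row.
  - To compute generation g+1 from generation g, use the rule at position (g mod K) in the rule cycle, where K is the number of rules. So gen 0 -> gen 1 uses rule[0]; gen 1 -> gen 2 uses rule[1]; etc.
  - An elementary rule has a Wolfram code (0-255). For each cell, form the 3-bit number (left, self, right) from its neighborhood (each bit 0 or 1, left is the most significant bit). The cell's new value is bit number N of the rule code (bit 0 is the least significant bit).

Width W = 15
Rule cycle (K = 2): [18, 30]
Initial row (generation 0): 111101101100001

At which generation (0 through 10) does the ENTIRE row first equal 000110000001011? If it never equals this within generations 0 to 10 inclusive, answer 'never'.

Gen 0: 111101101100001
Gen 1 (rule 18): 000000000010010
Gen 2 (rule 30): 000000000111111
Gen 3 (rule 18): 000000001000000
Gen 4 (rule 30): 000000011100000
Gen 5 (rule 18): 000000100010000
Gen 6 (rule 30): 000001110111000
Gen 7 (rule 18): 000010000000100
Gen 8 (rule 30): 000111000001110
Gen 9 (rule 18): 001000100010001
Gen 10 (rule 30): 011101110111011

Answer: never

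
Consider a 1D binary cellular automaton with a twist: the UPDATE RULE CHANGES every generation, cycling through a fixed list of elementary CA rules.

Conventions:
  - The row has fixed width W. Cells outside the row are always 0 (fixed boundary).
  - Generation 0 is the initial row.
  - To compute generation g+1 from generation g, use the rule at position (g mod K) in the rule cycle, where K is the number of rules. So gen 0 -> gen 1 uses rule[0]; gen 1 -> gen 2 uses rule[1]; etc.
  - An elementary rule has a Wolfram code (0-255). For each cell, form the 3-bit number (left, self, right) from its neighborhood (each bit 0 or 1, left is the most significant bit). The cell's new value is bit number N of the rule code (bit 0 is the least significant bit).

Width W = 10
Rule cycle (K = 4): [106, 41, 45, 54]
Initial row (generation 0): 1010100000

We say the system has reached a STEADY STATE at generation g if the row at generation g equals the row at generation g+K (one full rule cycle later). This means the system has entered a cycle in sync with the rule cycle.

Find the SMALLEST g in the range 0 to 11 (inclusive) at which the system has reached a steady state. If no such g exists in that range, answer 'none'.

Gen 0: 1010100000
Gen 1 (rule 106): 0101000000
Gen 2 (rule 41): 0010011111
Gen 3 (rule 45): 1010010000
Gen 4 (rule 54): 1111111000
Gen 5 (rule 106): 1000001000
Gen 6 (rule 41): 0011100011
Gen 7 (rule 45): 1010001010
Gen 8 (rule 54): 1111011111
Gen 9 (rule 106): 1001110001
Gen 10 (rule 41): 0001000100
Gen 11 (rule 45): 1101010101
Gen 12 (rule 54): 0011111111
Gen 13 (rule 106): 0110000001
Gen 14 (rule 41): 0100111100
Gen 15 (rule 45): 0100100001

Answer: none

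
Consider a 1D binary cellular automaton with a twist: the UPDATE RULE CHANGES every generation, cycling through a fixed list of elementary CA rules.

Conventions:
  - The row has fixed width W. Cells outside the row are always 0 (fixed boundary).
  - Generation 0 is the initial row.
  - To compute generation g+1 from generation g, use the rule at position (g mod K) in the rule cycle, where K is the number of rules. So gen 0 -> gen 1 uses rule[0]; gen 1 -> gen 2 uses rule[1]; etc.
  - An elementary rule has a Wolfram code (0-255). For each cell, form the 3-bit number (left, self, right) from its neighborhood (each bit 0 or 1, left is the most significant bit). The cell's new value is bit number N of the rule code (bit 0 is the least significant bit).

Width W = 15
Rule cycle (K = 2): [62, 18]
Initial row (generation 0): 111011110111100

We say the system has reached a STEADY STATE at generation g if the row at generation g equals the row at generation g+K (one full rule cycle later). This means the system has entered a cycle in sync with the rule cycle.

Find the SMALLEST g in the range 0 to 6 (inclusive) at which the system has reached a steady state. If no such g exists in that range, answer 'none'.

Gen 0: 111011110111100
Gen 1 (rule 62): 100110001100010
Gen 2 (rule 18): 011001010010101
Gen 3 (rule 62): 110111111111111
Gen 4 (rule 18): 000000000000000
Gen 5 (rule 62): 000000000000000
Gen 6 (rule 18): 000000000000000
Gen 7 (rule 62): 000000000000000
Gen 8 (rule 18): 000000000000000

Answer: 4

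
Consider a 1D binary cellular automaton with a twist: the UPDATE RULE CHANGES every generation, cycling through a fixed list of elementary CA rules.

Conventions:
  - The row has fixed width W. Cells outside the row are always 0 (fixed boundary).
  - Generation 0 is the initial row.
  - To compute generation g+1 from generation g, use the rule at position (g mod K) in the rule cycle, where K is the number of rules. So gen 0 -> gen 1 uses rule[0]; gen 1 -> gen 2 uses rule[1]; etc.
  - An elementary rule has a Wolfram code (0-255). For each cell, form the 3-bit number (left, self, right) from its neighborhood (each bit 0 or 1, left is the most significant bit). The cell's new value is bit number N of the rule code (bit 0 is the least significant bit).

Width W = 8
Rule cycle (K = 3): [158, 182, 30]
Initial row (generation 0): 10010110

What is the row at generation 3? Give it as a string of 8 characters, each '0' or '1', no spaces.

Answer: 11001000

Derivation:
Gen 0: 10010110
Gen 1 (rule 158): 11110101
Gen 2 (rule 182): 01101111
Gen 3 (rule 30): 11001000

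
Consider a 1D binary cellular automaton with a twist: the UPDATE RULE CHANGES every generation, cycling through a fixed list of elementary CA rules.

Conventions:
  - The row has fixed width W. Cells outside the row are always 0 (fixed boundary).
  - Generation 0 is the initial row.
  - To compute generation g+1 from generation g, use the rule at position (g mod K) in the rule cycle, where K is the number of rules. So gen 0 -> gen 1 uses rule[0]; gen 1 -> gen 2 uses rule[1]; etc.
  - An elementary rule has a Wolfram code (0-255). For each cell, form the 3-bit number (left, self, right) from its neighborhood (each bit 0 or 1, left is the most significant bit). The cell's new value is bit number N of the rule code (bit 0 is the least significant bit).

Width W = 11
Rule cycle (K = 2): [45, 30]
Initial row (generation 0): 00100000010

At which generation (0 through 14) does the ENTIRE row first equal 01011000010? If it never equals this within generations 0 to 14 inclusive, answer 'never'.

Gen 0: 00100000010
Gen 1 (rule 45): 10101111010
Gen 2 (rule 30): 10101000011
Gen 3 (rule 45): 11111011010
Gen 4 (rule 30): 10000010011
Gen 5 (rule 45): 10111010010
Gen 6 (rule 30): 10100011111
Gen 7 (rule 45): 11101010000
Gen 8 (rule 30): 10001011000
Gen 9 (rule 45): 10101110011
Gen 10 (rule 30): 10101001110
Gen 11 (rule 45): 11111001000
Gen 12 (rule 30): 10000111100
Gen 13 (rule 45): 10110100001
Gen 14 (rule 30): 10100110011

Answer: never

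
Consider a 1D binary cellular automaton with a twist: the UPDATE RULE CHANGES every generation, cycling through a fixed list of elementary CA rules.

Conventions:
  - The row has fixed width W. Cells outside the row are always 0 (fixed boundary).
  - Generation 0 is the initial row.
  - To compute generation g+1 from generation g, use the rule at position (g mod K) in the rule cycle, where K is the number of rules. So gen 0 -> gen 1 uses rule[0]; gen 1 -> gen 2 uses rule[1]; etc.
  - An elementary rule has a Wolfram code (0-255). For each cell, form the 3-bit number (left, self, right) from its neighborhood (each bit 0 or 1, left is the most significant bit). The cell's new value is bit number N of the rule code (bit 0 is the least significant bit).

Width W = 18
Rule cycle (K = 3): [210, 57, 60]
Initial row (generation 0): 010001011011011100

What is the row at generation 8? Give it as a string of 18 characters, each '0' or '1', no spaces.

Gen 0: 010001011011011100
Gen 1 (rule 210): 101010001001001110
Gen 2 (rule 57): 010101100100101001
Gen 3 (rule 60): 011111010110111101
Gen 4 (rule 210): 101111000010011100
Gen 5 (rule 57): 011000111001010011
Gen 6 (rule 60): 010100100101111010
Gen 7 (rule 210): 100011011000111001
Gen 8 (rule 57): 011010110110100100

Answer: 011010110110100100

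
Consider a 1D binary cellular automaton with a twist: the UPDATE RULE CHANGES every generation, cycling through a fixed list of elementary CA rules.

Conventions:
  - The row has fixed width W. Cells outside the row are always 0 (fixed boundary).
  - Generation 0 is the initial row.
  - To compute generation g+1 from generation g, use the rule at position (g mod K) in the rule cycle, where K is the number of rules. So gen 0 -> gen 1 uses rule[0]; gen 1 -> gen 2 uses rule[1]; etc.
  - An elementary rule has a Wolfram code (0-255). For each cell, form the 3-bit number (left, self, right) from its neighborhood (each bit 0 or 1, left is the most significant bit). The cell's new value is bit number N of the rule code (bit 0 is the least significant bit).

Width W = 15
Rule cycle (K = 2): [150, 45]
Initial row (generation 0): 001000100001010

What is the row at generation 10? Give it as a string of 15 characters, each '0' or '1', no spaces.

Answer: 101100101100111

Derivation:
Gen 0: 001000100001010
Gen 1 (rule 150): 011101110011011
Gen 2 (rule 45): 010011000010110
Gen 3 (rule 150): 111100100110001
Gen 4 (rule 45): 100000100100101
Gen 5 (rule 150): 110001111111101
Gen 6 (rule 45): 100101000000011
Gen 7 (rule 150): 111101100000100
Gen 8 (rule 45): 100011001110101
Gen 9 (rule 150): 110100110100101
Gen 10 (rule 45): 101100101100111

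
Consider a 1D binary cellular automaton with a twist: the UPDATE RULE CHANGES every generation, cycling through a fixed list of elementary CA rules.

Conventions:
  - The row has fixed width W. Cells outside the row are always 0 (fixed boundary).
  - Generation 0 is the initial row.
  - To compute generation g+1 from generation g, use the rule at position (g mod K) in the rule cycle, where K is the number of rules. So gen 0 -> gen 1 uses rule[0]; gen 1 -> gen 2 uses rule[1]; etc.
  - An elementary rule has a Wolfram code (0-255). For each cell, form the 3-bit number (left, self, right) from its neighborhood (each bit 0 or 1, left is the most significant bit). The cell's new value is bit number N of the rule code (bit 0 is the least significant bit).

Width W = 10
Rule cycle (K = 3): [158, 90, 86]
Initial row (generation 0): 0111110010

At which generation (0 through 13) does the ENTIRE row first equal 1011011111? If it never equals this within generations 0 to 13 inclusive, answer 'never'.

Gen 0: 0111110010
Gen 1 (rule 158): 1111101111
Gen 2 (rule 90): 1000101001
Gen 3 (rule 86): 1101101111
Gen 4 (rule 158): 1001001110
Gen 5 (rule 90): 0110111011
Gen 6 (rule 86): 1010001001
Gen 7 (rule 158): 1011011111
Gen 8 (rule 90): 0011010001
Gen 9 (rule 86): 0101011011
Gen 10 (rule 158): 1101010010
Gen 11 (rule 90): 1100001101
Gen 12 (rule 86): 0110010101
Gen 13 (rule 158): 1101110101

Answer: 7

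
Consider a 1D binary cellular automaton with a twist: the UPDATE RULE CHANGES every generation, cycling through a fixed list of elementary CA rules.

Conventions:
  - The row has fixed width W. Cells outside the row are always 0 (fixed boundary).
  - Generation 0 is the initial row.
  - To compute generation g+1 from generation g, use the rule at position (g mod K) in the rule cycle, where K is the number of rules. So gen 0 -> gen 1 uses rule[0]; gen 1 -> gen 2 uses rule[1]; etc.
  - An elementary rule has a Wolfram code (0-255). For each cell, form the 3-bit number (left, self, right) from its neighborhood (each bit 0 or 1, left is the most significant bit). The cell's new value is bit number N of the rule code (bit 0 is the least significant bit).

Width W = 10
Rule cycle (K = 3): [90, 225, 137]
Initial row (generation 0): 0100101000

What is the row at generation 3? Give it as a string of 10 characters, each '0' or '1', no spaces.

Gen 0: 0100101000
Gen 1 (rule 90): 1011000100
Gen 2 (rule 225): 0101010001
Gen 3 (rule 137): 0000000100

Answer: 0000000100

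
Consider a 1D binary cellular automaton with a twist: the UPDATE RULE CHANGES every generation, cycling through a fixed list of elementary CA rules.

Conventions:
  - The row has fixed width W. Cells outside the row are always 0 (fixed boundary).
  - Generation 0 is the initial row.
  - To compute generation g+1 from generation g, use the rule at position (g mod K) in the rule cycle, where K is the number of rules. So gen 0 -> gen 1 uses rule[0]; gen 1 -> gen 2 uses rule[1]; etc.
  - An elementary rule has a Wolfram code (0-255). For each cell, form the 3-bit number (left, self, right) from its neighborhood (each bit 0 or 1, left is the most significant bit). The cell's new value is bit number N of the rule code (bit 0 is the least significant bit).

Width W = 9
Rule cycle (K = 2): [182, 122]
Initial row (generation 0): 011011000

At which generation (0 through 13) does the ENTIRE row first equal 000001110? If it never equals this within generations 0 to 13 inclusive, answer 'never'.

Answer: never

Derivation:
Gen 0: 011011000
Gen 1 (rule 182): 100100100
Gen 2 (rule 122): 011011010
Gen 3 (rule 182): 100100111
Gen 4 (rule 122): 011011101
Gen 5 (rule 182): 100101011
Gen 6 (rule 122): 011010111
Gen 7 (rule 182): 100111010
Gen 8 (rule 122): 011101101
Gen 9 (rule 182): 101010011
Gen 10 (rule 122): 010101111
Gen 11 (rule 182): 111110110
Gen 12 (rule 122): 100011111
Gen 13 (rule 182): 110101110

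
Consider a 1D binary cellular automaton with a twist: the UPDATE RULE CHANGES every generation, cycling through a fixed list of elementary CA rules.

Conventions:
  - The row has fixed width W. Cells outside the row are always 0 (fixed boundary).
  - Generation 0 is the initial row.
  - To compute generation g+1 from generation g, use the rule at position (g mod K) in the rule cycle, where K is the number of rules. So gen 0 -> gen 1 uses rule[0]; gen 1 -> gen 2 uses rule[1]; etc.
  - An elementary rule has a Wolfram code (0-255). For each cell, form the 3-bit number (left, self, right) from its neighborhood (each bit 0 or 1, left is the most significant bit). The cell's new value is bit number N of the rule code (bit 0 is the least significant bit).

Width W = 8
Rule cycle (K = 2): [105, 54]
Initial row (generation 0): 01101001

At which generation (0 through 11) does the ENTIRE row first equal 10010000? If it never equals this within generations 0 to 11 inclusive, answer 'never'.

Gen 0: 01101001
Gen 1 (rule 105): 01110000
Gen 2 (rule 54): 10001000
Gen 3 (rule 105): 00100011
Gen 4 (rule 54): 01110100
Gen 5 (rule 105): 01011001
Gen 6 (rule 54): 11100111
Gen 7 (rule 105): 10100101
Gen 8 (rule 54): 11111111
Gen 9 (rule 105): 10000001
Gen 10 (rule 54): 11000011
Gen 11 (rule 105): 11011011

Answer: never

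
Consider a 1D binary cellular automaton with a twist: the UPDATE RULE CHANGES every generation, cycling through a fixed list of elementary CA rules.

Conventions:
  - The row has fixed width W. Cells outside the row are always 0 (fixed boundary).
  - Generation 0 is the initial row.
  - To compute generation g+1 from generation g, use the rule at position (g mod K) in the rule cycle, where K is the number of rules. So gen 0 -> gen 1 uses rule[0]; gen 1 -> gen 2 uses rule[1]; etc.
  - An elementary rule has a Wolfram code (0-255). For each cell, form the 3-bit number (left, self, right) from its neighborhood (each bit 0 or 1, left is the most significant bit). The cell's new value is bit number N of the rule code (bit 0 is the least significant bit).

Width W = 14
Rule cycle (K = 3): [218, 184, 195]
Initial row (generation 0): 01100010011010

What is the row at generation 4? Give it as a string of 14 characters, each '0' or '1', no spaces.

Answer: 11110011111010

Derivation:
Gen 0: 01100010011010
Gen 1 (rule 218): 11110101111001
Gen 2 (rule 184): 11101011110100
Gen 3 (rule 195): 01100001110001
Gen 4 (rule 218): 11110011111010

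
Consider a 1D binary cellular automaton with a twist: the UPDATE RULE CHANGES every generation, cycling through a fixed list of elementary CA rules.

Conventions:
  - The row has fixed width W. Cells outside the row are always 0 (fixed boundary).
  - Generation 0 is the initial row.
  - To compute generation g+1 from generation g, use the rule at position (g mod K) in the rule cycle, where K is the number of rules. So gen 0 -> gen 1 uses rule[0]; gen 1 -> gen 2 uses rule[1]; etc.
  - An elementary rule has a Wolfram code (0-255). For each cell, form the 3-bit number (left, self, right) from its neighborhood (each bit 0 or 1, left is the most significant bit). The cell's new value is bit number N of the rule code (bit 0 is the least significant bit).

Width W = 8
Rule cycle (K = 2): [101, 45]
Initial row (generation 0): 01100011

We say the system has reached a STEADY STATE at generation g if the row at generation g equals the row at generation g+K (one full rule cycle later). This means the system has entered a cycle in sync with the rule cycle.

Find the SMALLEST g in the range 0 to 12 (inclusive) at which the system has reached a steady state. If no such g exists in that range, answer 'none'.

Answer: none

Derivation:
Gen 0: 01100011
Gen 1 (rule 101): 00101001
Gen 2 (rule 45): 10111001
Gen 3 (rule 101): 11001001
Gen 4 (rule 45): 10001001
Gen 5 (rule 101): 10101001
Gen 6 (rule 45): 11111001
Gen 7 (rule 101): 00001001
Gen 8 (rule 45): 11101001
Gen 9 (rule 101): 00111001
Gen 10 (rule 45): 10100001
Gen 11 (rule 101): 11101101
Gen 12 (rule 45): 10011011
Gen 13 (rule 101): 10001101
Gen 14 (rule 45): 10101011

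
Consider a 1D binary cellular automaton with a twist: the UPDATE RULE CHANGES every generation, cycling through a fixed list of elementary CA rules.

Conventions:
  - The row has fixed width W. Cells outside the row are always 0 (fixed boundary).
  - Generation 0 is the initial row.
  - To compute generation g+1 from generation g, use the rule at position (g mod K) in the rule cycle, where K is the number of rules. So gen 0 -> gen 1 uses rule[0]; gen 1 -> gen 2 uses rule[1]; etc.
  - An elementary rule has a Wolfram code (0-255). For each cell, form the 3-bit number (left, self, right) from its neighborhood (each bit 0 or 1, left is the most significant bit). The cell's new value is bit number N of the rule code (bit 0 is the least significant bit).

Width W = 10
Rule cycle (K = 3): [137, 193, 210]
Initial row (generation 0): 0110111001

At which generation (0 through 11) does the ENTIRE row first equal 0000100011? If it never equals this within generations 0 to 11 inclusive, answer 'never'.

Gen 0: 0110111001
Gen 1 (rule 137): 0100110000
Gen 2 (rule 193): 0000010111
Gen 3 (rule 210): 0000100011
Gen 4 (rule 137): 1110001010
Gen 5 (rule 193): 0110100000
Gen 6 (rule 210): 1010010000
Gen 7 (rule 137): 0000000111
Gen 8 (rule 193): 1111110011
Gen 9 (rule 210): 0111111101
Gen 10 (rule 137): 0111111000
Gen 11 (rule 193): 0011111011

Answer: 3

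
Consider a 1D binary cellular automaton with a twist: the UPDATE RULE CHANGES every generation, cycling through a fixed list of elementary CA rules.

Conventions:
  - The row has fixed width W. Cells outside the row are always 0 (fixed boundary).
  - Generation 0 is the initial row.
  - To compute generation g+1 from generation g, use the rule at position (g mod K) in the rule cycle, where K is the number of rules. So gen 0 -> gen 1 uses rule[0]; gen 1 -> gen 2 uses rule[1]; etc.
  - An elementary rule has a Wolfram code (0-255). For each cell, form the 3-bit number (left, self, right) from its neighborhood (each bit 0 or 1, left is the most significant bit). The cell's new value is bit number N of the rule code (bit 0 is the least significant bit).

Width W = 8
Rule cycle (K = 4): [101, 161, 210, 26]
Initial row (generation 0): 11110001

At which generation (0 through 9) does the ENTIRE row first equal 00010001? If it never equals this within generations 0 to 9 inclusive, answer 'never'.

Gen 0: 11110001
Gen 1 (rule 101): 00010101
Gen 2 (rule 161): 11001010
Gen 3 (rule 210): 01110001
Gen 4 (rule 26): 11001010
Gen 5 (rule 101): 01001110
Gen 6 (rule 161): 00000100
Gen 7 (rule 210): 00001010
Gen 8 (rule 26): 00010001
Gen 9 (rule 101): 11010101

Answer: 8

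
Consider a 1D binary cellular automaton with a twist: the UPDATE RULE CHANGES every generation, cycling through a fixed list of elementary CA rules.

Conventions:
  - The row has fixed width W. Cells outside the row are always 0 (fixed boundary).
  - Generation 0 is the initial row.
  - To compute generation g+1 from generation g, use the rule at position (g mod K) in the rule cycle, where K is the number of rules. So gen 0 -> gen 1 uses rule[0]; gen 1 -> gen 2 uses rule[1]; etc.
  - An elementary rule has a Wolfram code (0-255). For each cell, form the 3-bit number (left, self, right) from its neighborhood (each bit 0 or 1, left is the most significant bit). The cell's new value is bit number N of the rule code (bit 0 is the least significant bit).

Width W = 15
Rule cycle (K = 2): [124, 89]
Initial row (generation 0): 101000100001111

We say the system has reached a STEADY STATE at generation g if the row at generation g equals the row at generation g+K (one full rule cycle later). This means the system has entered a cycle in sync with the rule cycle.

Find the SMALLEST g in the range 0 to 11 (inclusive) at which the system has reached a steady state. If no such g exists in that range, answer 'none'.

Answer: none

Derivation:
Gen 0: 101000100001111
Gen 1 (rule 124): 111100110001001
Gen 2 (rule 89): 100110111100100
Gen 3 (rule 124): 110111100110110
Gen 4 (rule 89): 110100110110111
Gen 5 (rule 124): 111110111111101
Gen 6 (rule 89): 100010100000100
Gen 7 (rule 124): 110011110000110
Gen 8 (rule 89): 111010011110111
Gen 9 (rule 124): 101111010011101
Gen 10 (rule 89): 001001001010100
Gen 11 (rule 124): 001101101111110
Gen 12 (rule 89): 101101101000011
Gen 13 (rule 124): 111111111100011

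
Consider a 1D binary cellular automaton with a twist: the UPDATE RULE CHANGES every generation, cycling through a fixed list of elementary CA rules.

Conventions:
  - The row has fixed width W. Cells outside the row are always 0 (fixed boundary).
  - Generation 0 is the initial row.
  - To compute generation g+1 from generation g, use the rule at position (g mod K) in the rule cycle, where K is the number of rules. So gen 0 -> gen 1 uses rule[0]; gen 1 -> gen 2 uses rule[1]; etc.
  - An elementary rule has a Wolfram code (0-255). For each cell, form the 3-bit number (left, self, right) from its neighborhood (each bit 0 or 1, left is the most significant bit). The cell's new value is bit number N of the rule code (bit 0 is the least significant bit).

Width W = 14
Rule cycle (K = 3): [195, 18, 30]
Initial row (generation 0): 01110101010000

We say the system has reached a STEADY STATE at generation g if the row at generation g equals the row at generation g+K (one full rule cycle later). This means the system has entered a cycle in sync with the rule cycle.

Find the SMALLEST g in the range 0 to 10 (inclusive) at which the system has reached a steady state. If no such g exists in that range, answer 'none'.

Answer: 5

Derivation:
Gen 0: 01110101010000
Gen 1 (rule 195): 10110000000111
Gen 2 (rule 18): 00001000001000
Gen 3 (rule 30): 00011100011100
Gen 4 (rule 195): 11101101101101
Gen 5 (rule 18): 00000000000000
Gen 6 (rule 30): 00000000000000
Gen 7 (rule 195): 11111111111111
Gen 8 (rule 18): 00000000000000
Gen 9 (rule 30): 00000000000000
Gen 10 (rule 195): 11111111111111
Gen 11 (rule 18): 00000000000000
Gen 12 (rule 30): 00000000000000
Gen 13 (rule 195): 11111111111111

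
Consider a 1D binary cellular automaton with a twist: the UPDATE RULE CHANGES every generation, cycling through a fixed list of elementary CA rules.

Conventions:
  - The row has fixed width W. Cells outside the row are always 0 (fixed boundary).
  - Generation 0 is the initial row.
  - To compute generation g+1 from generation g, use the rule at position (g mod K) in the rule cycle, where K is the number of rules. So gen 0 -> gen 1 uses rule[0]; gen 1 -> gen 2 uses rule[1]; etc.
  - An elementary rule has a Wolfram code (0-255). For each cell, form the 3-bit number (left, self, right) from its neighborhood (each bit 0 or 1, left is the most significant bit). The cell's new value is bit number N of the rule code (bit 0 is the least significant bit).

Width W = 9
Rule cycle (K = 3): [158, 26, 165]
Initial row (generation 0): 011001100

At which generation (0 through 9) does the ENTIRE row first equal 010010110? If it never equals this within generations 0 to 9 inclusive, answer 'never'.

Gen 0: 011001100
Gen 1 (rule 158): 110111010
Gen 2 (rule 26): 100100001
Gen 3 (rule 165): 100101101
Gen 4 (rule 158): 111101001
Gen 5 (rule 26): 100000110
Gen 6 (rule 165): 101110000
Gen 7 (rule 158): 101101000
Gen 8 (rule 26): 001000100
Gen 9 (rule 165): 101010101

Answer: never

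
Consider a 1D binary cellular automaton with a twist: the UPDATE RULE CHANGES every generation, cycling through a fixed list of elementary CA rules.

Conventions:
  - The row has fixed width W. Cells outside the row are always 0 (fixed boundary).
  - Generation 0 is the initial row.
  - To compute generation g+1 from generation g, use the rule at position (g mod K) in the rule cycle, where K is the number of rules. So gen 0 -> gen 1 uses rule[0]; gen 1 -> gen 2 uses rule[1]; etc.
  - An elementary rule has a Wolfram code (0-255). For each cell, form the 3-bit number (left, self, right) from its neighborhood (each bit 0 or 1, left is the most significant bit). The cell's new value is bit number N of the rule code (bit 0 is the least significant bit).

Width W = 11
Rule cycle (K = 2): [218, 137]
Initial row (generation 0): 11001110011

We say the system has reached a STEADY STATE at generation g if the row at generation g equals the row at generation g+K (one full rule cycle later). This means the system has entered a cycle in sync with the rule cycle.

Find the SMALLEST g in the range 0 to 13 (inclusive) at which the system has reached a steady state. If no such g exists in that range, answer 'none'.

Answer: 1

Derivation:
Gen 0: 11001110011
Gen 1 (rule 218): 11111111111
Gen 2 (rule 137): 11111111110
Gen 3 (rule 218): 11111111111
Gen 4 (rule 137): 11111111110
Gen 5 (rule 218): 11111111111
Gen 6 (rule 137): 11111111110
Gen 7 (rule 218): 11111111111
Gen 8 (rule 137): 11111111110
Gen 9 (rule 218): 11111111111
Gen 10 (rule 137): 11111111110
Gen 11 (rule 218): 11111111111
Gen 12 (rule 137): 11111111110
Gen 13 (rule 218): 11111111111
Gen 14 (rule 137): 11111111110
Gen 15 (rule 218): 11111111111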